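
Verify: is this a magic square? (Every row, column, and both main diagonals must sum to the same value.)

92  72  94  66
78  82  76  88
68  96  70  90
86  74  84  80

Yes

Row 1: 92 + 72 + 94 + 66 = 324.
Row 2: 78 + 82 + 76 + 88 = 324.
Row 3: 68 + 96 + 70 + 90 = 324.
Row 4: 86 + 74 + 84 + 80 = 324.
Column 1: 92 + 78 + 68 + 86 = 324.
Column 2: 72 + 82 + 96 + 74 = 324.
Column 3: 94 + 76 + 70 + 84 = 324.
Column 4: 66 + 88 + 90 + 80 = 324.
Main diagonal: 92 + 82 + 70 + 80 = 324.
Anti-diagonal: 66 + 76 + 96 + 86 = 324.
All lines sum to 324.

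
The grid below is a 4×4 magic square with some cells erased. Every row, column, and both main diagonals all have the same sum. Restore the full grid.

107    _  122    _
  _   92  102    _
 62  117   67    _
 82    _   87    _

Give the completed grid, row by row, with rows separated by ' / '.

107 72 122 77 / 127 92 102 57 / 62 117 67 132 / 82 97 87 112

Column 3 is already complete: 122 + 102 + 67 + 87 = 378, so that is the magic constant.
Row 3 must total 378; the given cells sum to 246, so (3,4) = 132.
The remaining cell in column 1 is (2,1) = 378 − 251 = 127.
Main diagonal needs 378; the known cells sum to 266, so (4,4) = 112.
Using anti-diagonal: 102 + 117 + 82 + ? → (1,4) = 378 − 301 = 77.
The remaining cell in row 1 is (1,2) = 378 − 306 = 72.
The remaining cell in row 2 is (2,4) = 378 − 321 = 57.
Row 4 needs 378; the known cells sum to 281, so (4,2) = 97.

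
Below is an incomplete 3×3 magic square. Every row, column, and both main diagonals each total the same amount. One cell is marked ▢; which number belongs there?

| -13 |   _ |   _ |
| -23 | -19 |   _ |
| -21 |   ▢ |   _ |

Column 1 is complete and sums to -57; that is the magic constant.
From row 2, -57 − (-23 + (-19)) gives (2,3) = -15.
The remaining cell in main diagonal is (3,3) = -57 − (-32) = -25.
The remaining cell in anti-diagonal is (1,3) = -57 − (-40) = -17.
Row 1 needs -57; the known cells sum to -30, so (1,2) = -27.
Row 3 must total -57; the given cells sum to -46, so (3,2) = -11.

-11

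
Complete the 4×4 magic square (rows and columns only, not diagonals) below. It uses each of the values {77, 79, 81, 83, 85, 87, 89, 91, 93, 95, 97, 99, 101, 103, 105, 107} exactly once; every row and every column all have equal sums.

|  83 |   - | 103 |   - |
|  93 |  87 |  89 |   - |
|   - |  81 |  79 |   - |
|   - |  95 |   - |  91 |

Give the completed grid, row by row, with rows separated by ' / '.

The 16 entries sum to 1472, so each line sums to 1472/4 = 368.
Row 2 must total 368; the given cells sum to 269, so (2,4) = 99.
Column 2 must total 368; the given cells sum to 263, so (1,2) = 105.
Column 3: 103 + 89 + 79 + ? = 368, so (4,3) = 97.
Row 1 must total 368; the given cells sum to 291, so (1,4) = 77.
The remaining cell in row 4 is (4,1) = 368 − 283 = 85.
Column 1: 83 + 93 + 85 + ? = 368, so (3,1) = 107.
Column 4 must total 368; the given cells sum to 267, so (3,4) = 101.

83 105 103 77 / 93 87 89 99 / 107 81 79 101 / 85 95 97 91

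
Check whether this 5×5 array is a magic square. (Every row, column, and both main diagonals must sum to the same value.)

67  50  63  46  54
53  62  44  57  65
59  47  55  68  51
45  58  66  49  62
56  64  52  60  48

No — column 2 sums to 281 but column 4 sums to 280.

Row 1: 67 + 50 + 63 + 46 + 54 = 280.
Row 2: 53 + 62 + 44 + 57 + 65 = 281.
Row 3: 59 + 47 + 55 + 68 + 51 = 280.
Row 4: 45 + 58 + 66 + 49 + 62 = 280.
Row 5: 56 + 64 + 52 + 60 + 48 = 280.
Column 1: 67 + 53 + 59 + 45 + 56 = 280.
Column 2: 50 + 62 + 47 + 58 + 64 = 281.
Column 3: 63 + 44 + 55 + 66 + 52 = 280.
Column 4: 46 + 57 + 68 + 49 + 60 = 280.
Column 5: 54 + 65 + 51 + 62 + 48 = 280.
Main diagonal: 67 + 62 + 55 + 49 + 48 = 281.
Anti-diagonal: 54 + 57 + 55 + 58 + 56 = 280.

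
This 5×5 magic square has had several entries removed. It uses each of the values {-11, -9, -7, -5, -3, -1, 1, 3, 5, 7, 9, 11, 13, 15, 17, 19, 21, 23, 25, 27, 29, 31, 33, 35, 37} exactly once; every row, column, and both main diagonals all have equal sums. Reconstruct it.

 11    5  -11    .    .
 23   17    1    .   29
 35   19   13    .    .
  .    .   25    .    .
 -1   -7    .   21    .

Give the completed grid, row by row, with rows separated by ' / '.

The 25 entries sum to 325, so each line sums to 325/5 = 65.
From row 2, 65 − (23 + 17 + 1 + 29) gives (2,4) = -5.
Column 1: 11 + 23 + 35 + (-1) + ? = 65, so (4,1) = -3.
Column 2: 5 + 17 + 19 + (-7) + ? = 65, so (4,2) = 31.
Column 3 must total 65; the given cells sum to 28, so (5,3) = 37.
Anti-diagonal needs 65; the known cells sum to 38, so (1,5) = 27.
The remaining cell in row 1 is (1,4) = 65 − 32 = 33.
The remaining cell in row 5 is (5,5) = 65 − 50 = 15.
Main diagonal must total 65; the given cells sum to 56, so (4,4) = 9.
From row 4, 65 − (-3 + 31 + 25 + 9) gives (4,5) = 3.
The remaining cell in column 4 is (3,4) = 65 − 58 = 7.
Using column 5: 27 + 29 + 3 + 15 + ? → (3,5) = 65 − 74 = -9.

11 5 -11 33 27 / 23 17 1 -5 29 / 35 19 13 7 -9 / -3 31 25 9 3 / -1 -7 37 21 15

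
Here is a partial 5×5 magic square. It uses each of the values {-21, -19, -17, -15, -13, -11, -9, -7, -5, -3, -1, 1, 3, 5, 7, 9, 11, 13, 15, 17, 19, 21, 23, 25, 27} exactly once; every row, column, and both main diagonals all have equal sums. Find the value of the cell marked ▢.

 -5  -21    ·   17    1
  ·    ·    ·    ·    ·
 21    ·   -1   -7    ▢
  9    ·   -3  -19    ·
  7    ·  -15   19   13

-13

The 25 entries sum to 75, so each line sums to 75/5 = 15.
From row 1, 15 − (-5 + (-21) + 17 + 1) gives (1,3) = 23.
From row 5, 15 − (7 + (-15) + 19 + 13) gives (5,2) = -9.
Using column 1: -5 + 21 + 9 + 7 + ? → (2,1) = 15 − 32 = -17.
The remaining cell in column 3 is (2,3) = 15 − 4 = 11.
Column 4 must total 15; the given cells sum to 10, so (2,4) = 5.
Main diagonal: -5 + (-1) + (-19) + 13 + ? = 15, so (2,2) = 27.
Using anti-diagonal: 1 + 5 + (-1) + 7 + ? → (4,2) = 15 − 12 = 3.
Row 2: -17 + 27 + 11 + 5 + ? = 15, so (2,5) = -11.
Row 4: 9 + 3 + (-3) + (-19) + ? = 15, so (4,5) = 25.
Column 2 needs 15; the known cells sum to 0, so (3,2) = 15.
Using column 5: 1 + (-11) + 25 + 13 + ? → (3,5) = 15 − 28 = -13.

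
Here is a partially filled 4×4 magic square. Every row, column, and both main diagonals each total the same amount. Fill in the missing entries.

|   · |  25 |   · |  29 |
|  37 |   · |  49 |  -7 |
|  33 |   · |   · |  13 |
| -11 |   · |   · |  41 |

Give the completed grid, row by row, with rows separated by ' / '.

17 25 5 29 / 37 -3 49 -7 / 33 9 21 13 / -11 45 1 41

Column 4 is already complete: 29 + -7 + 13 + 41 = 76, so that is the magic constant.
Row 2: 37 + 49 + (-7) + ? = 76, so (2,2) = -3.
From column 1, 76 − (37 + 33 + (-11)) gives (1,1) = 17.
Main diagonal: 17 + (-3) + 41 + ? = 76, so (3,3) = 21.
The remaining cell in anti-diagonal is (3,2) = 76 − 67 = 9.
Row 1 needs 76; the known cells sum to 71, so (1,3) = 5.
The remaining cell in column 2 is (4,2) = 76 − 31 = 45.
From column 3, 76 − (5 + 49 + 21) gives (4,3) = 1.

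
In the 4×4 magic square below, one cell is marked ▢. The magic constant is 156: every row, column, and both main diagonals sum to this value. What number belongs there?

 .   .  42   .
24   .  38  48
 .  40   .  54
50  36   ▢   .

44

Row 2: 24 + 38 + 48 + ? = 156, so (2,2) = 46.
The remaining cell in column 2 is (1,2) = 156 − 122 = 34.
Anti-diagonal needs 156; the known cells sum to 128, so (1,4) = 28.
From row 1, 156 − (34 + 42 + 28) gives (1,1) = 52.
The remaining cell in column 1 is (3,1) = 156 − 126 = 30.
Column 4 needs 156; the known cells sum to 130, so (4,4) = 26.
Main diagonal must total 156; the given cells sum to 124, so (3,3) = 32.
Row 4 needs 156; the known cells sum to 112, so (4,3) = 44.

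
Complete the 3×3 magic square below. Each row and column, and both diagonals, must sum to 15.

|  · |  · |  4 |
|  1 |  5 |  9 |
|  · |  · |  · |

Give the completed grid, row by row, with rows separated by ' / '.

8 3 4 / 1 5 9 / 6 7 2

Using column 3: 4 + 9 + ? → (3,3) = 15 − 13 = 2.
From main diagonal, 15 − (5 + 2) gives (1,1) = 8.
The remaining cell in anti-diagonal is (3,1) = 15 − 9 = 6.
From row 1, 15 − (8 + 4) gives (1,2) = 3.
Using row 3: 6 + 2 + ? → (3,2) = 15 − 8 = 7.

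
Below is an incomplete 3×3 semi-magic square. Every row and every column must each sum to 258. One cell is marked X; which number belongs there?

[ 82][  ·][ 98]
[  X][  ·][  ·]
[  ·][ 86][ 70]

Row 1 must total 258; the given cells sum to 180, so (1,2) = 78.
Row 3: 86 + 70 + ? = 258, so (3,1) = 102.
Column 1 must total 258; the given cells sum to 184, so (2,1) = 74.

74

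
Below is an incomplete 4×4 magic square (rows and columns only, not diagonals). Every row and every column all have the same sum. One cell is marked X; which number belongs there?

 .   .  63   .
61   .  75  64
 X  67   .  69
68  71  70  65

72

Row 4 is complete and sums to 274; that is the magic constant.
The remaining cell in row 2 is (2,2) = 274 − 200 = 74.
Column 2 must total 274; the given cells sum to 212, so (1,2) = 62.
Column 3: 63 + 75 + 70 + ? = 274, so (3,3) = 66.
Column 4 must total 274; the given cells sum to 198, so (1,4) = 76.
Using row 1: 62 + 63 + 76 + ? → (1,1) = 274 − 201 = 73.
The remaining cell in row 3 is (3,1) = 274 − 202 = 72.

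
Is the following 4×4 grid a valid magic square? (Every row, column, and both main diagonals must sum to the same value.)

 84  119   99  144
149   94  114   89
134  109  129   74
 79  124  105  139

No — column 3 sums to 447 but column 4 sums to 446.

Row 1: 84 + 119 + 99 + 144 = 446.
Row 2: 149 + 94 + 114 + 89 = 446.
Row 3: 134 + 109 + 129 + 74 = 446.
Row 4: 79 + 124 + 105 + 139 = 447.
Column 1: 84 + 149 + 134 + 79 = 446.
Column 2: 119 + 94 + 109 + 124 = 446.
Column 3: 99 + 114 + 129 + 105 = 447.
Column 4: 144 + 89 + 74 + 139 = 446.
Main diagonal: 84 + 94 + 129 + 139 = 446.
Anti-diagonal: 144 + 114 + 109 + 79 = 446.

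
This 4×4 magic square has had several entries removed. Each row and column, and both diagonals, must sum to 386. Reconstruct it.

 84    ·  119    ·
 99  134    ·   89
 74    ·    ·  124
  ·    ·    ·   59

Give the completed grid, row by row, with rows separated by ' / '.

From row 2, 386 − (99 + 134 + 89) gives (2,3) = 64.
The remaining cell in column 1 is (4,1) = 386 − 257 = 129.
From column 4, 386 − (89 + 124 + 59) gives (1,4) = 114.
Main diagonal must total 386; the given cells sum to 277, so (3,3) = 109.
Using anti-diagonal: 114 + 64 + 129 + ? → (3,2) = 386 − 307 = 79.
From row 1, 386 − (84 + 119 + 114) gives (1,2) = 69.
Column 2 needs 386; the known cells sum to 282, so (4,2) = 104.
Column 3 must total 386; the given cells sum to 292, so (4,3) = 94.

84 69 119 114 / 99 134 64 89 / 74 79 109 124 / 129 104 94 59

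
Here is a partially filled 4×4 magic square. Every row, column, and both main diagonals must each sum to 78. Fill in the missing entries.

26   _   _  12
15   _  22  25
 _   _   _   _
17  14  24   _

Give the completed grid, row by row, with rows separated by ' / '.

Row 2 must total 78; the given cells sum to 62, so (2,2) = 16.
Row 4: 17 + 14 + 24 + ? = 78, so (4,4) = 23.
From column 1, 78 − (26 + 15 + 17) gives (3,1) = 20.
The remaining cell in column 4 is (3,4) = 78 − 60 = 18.
Main diagonal needs 78; the known cells sum to 65, so (3,3) = 13.
Anti-diagonal: 12 + 22 + 17 + ? = 78, so (3,2) = 27.
Column 2 must total 78; the given cells sum to 57, so (1,2) = 21.
The remaining cell in column 3 is (1,3) = 78 − 59 = 19.

26 21 19 12 / 15 16 22 25 / 20 27 13 18 / 17 14 24 23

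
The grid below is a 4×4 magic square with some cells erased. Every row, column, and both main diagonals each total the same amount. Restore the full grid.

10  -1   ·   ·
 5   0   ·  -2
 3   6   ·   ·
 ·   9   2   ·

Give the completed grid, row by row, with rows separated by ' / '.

10 -1 4 1 / 5 0 11 -2 / 3 6 -3 8 / -4 9 2 7

Column 2 is already complete: -1 + 0 + 6 + 9 = 14, so that is the magic constant.
Using row 2: 5 + 0 + (-2) + ? → (2,3) = 14 − 3 = 11.
Column 1 must total 14; the given cells sum to 18, so (4,1) = -4.
Anti-diagonal must total 14; the given cells sum to 13, so (1,4) = 1.
Using row 1: 10 + (-1) + 1 + ? → (1,3) = 14 − 10 = 4.
Row 4: -4 + 9 + 2 + ? = 14, so (4,4) = 7.
From column 3, 14 − (4 + 11 + 2) gives (3,3) = -3.
The remaining cell in column 4 is (3,4) = 14 − 6 = 8.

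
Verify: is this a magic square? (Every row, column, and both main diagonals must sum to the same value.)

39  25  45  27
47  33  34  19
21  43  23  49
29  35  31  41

Row 1: 39 + 25 + 45 + 27 = 136.
Row 2: 47 + 33 + 34 + 19 = 133.
Row 3: 21 + 43 + 23 + 49 = 136.
Row 4: 29 + 35 + 31 + 41 = 136.
Column 1: 39 + 47 + 21 + 29 = 136.
Column 2: 25 + 33 + 43 + 35 = 136.
Column 3: 45 + 34 + 23 + 31 = 133.
Column 4: 27 + 19 + 49 + 41 = 136.
Main diagonal: 39 + 33 + 23 + 41 = 136.
Anti-diagonal: 27 + 34 + 43 + 29 = 133.

No — main diagonal sums to 136 but row 2 sums to 133.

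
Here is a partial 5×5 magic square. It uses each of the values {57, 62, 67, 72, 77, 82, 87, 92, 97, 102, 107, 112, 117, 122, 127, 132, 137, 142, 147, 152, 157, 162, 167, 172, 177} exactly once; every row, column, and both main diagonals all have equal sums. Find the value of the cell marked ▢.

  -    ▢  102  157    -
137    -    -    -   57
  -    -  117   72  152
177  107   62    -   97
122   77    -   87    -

147

The 25 entries sum to 2925, so each line sums to 2925/5 = 585.
From row 4, 585 − (177 + 107 + 62 + 97) gives (4,4) = 142.
Column 4 must total 585; the given cells sum to 458, so (2,4) = 127.
Anti-diagonal: 127 + 117 + 107 + 122 + ? = 585, so (1,5) = 112.
Column 5 needs 585; the known cells sum to 418, so (5,5) = 167.
From row 5, 585 − (122 + 77 + 87 + 167) gives (5,3) = 132.
Using column 3: 102 + 117 + 62 + 132 + ? → (2,3) = 585 − 413 = 172.
Row 2 must total 585; the given cells sum to 493, so (2,2) = 92.
The remaining cell in main diagonal is (1,1) = 585 − 518 = 67.
Using row 1: 67 + 102 + 157 + 112 + ? → (1,2) = 585 − 438 = 147.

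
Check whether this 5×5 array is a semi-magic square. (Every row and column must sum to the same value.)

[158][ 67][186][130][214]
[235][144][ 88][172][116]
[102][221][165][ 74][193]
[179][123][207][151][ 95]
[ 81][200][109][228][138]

No — row 5 sums to 756 but column 1 sums to 755.

Row 1: 158 + 67 + 186 + 130 + 214 = 755.
Row 2: 235 + 144 + 88 + 172 + 116 = 755.
Row 3: 102 + 221 + 165 + 74 + 193 = 755.
Row 4: 179 + 123 + 207 + 151 + 95 = 755.
Row 5: 81 + 200 + 109 + 228 + 138 = 756.
Column 1: 158 + 235 + 102 + 179 + 81 = 755.
Column 2: 67 + 144 + 221 + 123 + 200 = 755.
Column 3: 186 + 88 + 165 + 207 + 109 = 755.
Column 4: 130 + 172 + 74 + 151 + 228 = 755.
Column 5: 214 + 116 + 193 + 95 + 138 = 756.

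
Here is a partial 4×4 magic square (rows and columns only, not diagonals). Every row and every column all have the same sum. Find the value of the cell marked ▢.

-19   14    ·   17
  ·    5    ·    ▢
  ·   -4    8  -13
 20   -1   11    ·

26

Column 2 is complete and sums to 14; that is the magic constant.
Using row 1: -19 + 14 + 17 + ? → (1,3) = 14 − 12 = 2.
Row 3 must total 14; the given cells sum to -9, so (3,1) = 23.
Row 4 needs 14; the known cells sum to 30, so (4,4) = -16.
Using column 1: -19 + 23 + 20 + ? → (2,1) = 14 − 24 = -10.
The remaining cell in column 3 is (2,3) = 14 − 21 = -7.
Column 4: 17 + (-13) + (-16) + ? = 14, so (2,4) = 26.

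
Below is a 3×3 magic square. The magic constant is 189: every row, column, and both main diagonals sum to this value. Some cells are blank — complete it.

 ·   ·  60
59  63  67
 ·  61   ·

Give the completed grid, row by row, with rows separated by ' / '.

Using column 2: 63 + 61 + ? → (1,2) = 189 − 124 = 65.
Column 3 must total 189; the given cells sum to 127, so (3,3) = 62.
The remaining cell in main diagonal is (1,1) = 189 − 125 = 64.
Using anti-diagonal: 60 + 63 + ? → (3,1) = 189 − 123 = 66.

64 65 60 / 59 63 67 / 66 61 62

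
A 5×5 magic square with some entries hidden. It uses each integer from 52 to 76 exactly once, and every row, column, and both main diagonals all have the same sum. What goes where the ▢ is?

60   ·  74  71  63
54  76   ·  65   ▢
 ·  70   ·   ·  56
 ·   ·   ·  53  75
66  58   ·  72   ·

The entries are 52 through 76, which sum to 1600, so each line sums to 1600/5 = 320.
Row 1: 60 + 74 + 71 + 63 + ? = 320, so (1,2) = 52.
Using column 2: 52 + 76 + 70 + 58 + ? → (4,2) = 320 − 256 = 64.
Using column 4: 71 + 65 + 53 + 72 + ? → (3,4) = 320 − 261 = 59.
Anti-diagonal must total 320; the given cells sum to 258, so (3,3) = 62.
Row 3 needs 320; the known cells sum to 247, so (3,1) = 73.
Using column 1: 60 + 54 + 73 + 66 + ? → (4,1) = 320 − 253 = 67.
Main diagonal must total 320; the given cells sum to 251, so (5,5) = 69.
Row 4 must total 320; the given cells sum to 259, so (4,3) = 61.
Row 5 needs 320; the known cells sum to 265, so (5,3) = 55.
Column 3 needs 320; the known cells sum to 252, so (2,3) = 68.
Column 5 needs 320; the known cells sum to 263, so (2,5) = 57.

57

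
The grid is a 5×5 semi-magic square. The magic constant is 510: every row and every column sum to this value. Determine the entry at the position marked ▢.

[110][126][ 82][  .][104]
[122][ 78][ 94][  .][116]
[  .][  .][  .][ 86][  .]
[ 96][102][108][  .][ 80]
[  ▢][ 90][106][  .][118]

From row 1, 510 − (110 + 126 + 82 + 104) gives (1,4) = 88.
Row 2 must total 510; the given cells sum to 410, so (2,4) = 100.
Row 4: 96 + 102 + 108 + 80 + ? = 510, so (4,4) = 124.
The remaining cell in column 2 is (3,2) = 510 − 396 = 114.
From column 3, 510 − (82 + 94 + 108 + 106) gives (3,3) = 120.
From column 4, 510 − (88 + 100 + 86 + 124) gives (5,4) = 112.
Column 5: 104 + 116 + 80 + 118 + ? = 510, so (3,5) = 92.
Row 3: 114 + 120 + 86 + 92 + ? = 510, so (3,1) = 98.
Row 5 needs 510; the known cells sum to 426, so (5,1) = 84.

84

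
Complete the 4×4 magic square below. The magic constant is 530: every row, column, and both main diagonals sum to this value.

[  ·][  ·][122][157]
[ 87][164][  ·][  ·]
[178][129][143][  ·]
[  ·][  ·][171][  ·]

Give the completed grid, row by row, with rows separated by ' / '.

Row 3: 178 + 129 + 143 + ? = 530, so (3,4) = 80.
The remaining cell in column 3 is (2,3) = 530 − 436 = 94.
From anti-diagonal, 530 − (157 + 94 + 129) gives (4,1) = 150.
Row 2 needs 530; the known cells sum to 345, so (2,4) = 185.
The remaining cell in column 1 is (1,1) = 530 − 415 = 115.
Column 4: 157 + 185 + 80 + ? = 530, so (4,4) = 108.
The remaining cell in row 1 is (1,2) = 530 − 394 = 136.
Row 4 needs 530; the known cells sum to 429, so (4,2) = 101.

115 136 122 157 / 87 164 94 185 / 178 129 143 80 / 150 101 171 108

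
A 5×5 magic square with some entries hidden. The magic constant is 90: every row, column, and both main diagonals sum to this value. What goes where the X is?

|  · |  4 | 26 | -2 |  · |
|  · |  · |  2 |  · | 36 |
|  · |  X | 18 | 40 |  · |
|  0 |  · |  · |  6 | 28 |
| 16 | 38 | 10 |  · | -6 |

The remaining cell in row 5 is (5,4) = 90 − 58 = 32.
The remaining cell in column 3 is (4,3) = 90 − 56 = 34.
Column 4 needs 90; the known cells sum to 76, so (2,4) = 14.
The remaining cell in row 4 is (4,2) = 90 − 68 = 22.
The remaining cell in anti-diagonal is (1,5) = 90 − 70 = 20.
Row 1 needs 90; the known cells sum to 48, so (1,1) = 42.
Using column 5: 20 + 36 + 28 + (-6) + ? → (3,5) = 90 − 78 = 12.
Main diagonal: 42 + 18 + 6 + (-6) + ? = 90, so (2,2) = 30.
Using row 2: 30 + 2 + 14 + 36 + ? → (2,1) = 90 − 82 = 8.
Using column 1: 42 + 8 + 0 + 16 + ? → (3,1) = 90 − 66 = 24.
Column 2 must total 90; the given cells sum to 94, so (3,2) = -4.

-4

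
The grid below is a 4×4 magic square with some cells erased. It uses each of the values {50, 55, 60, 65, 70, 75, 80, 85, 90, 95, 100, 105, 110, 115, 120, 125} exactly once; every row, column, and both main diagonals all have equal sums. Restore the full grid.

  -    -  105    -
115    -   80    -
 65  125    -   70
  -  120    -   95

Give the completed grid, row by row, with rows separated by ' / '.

110 50 105 85 / 115 55 80 100 / 65 125 90 70 / 60 120 75 95

The 16 entries sum to 1400, so each line sums to 1400/4 = 350.
The remaining cell in row 3 is (3,3) = 350 − 260 = 90.
The remaining cell in column 3 is (4,3) = 350 − 275 = 75.
Row 4 must total 350; the given cells sum to 290, so (4,1) = 60.
Column 1 needs 350; the known cells sum to 240, so (1,1) = 110.
The remaining cell in main diagonal is (2,2) = 350 − 295 = 55.
The remaining cell in anti-diagonal is (1,4) = 350 − 265 = 85.
The remaining cell in row 1 is (1,2) = 350 − 300 = 50.
From row 2, 350 − (115 + 55 + 80) gives (2,4) = 100.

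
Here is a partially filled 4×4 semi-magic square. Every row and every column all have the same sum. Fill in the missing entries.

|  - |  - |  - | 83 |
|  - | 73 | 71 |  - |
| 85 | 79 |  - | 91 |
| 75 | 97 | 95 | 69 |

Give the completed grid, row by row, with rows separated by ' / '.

Row 4 is already complete: 75 + 97 + 95 + 69 = 336, so that is the magic constant.
Row 3: 85 + 79 + 91 + ? = 336, so (3,3) = 81.
The remaining cell in column 2 is (1,2) = 336 − 249 = 87.
From column 3, 336 − (71 + 81 + 95) gives (1,3) = 89.
The remaining cell in column 4 is (2,4) = 336 − 243 = 93.
Row 1 needs 336; the known cells sum to 259, so (1,1) = 77.
Using row 2: 73 + 71 + 93 + ? → (2,1) = 336 − 237 = 99.

77 87 89 83 / 99 73 71 93 / 85 79 81 91 / 75 97 95 69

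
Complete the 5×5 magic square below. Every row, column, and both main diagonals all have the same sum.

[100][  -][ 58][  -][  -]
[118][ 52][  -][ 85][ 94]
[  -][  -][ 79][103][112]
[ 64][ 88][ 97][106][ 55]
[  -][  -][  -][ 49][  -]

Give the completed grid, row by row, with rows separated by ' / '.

100 109 58 67 76 / 118 52 61 85 94 / 46 70 79 103 112 / 64 88 97 106 55 / 82 91 115 49 73

Row 4 is already complete: 64 + 88 + 97 + 106 + 55 = 410, so that is the magic constant.
The remaining cell in row 2 is (2,3) = 410 − 349 = 61.
From column 3, 410 − (58 + 61 + 79 + 97) gives (5,3) = 115.
Column 4 must total 410; the given cells sum to 343, so (1,4) = 67.
The remaining cell in main diagonal is (5,5) = 410 − 337 = 73.
Column 5 must total 410; the given cells sum to 334, so (1,5) = 76.
Anti-diagonal: 76 + 85 + 79 + 88 + ? = 410, so (5,1) = 82.
Using row 1: 100 + 58 + 67 + 76 + ? → (1,2) = 410 − 301 = 109.
The remaining cell in row 5 is (5,2) = 410 − 319 = 91.
The remaining cell in column 1 is (3,1) = 410 − 364 = 46.
Column 2: 109 + 52 + 88 + 91 + ? = 410, so (3,2) = 70.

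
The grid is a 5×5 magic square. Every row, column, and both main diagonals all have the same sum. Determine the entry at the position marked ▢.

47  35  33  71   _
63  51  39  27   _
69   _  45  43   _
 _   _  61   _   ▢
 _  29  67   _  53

Column 3 is complete and sums to 245; that is the magic constant.
Row 1 needs 245; the known cells sum to 186, so (1,5) = 59.
Row 2 needs 245; the known cells sum to 180, so (2,5) = 65.
Using main diagonal: 47 + 51 + 45 + 53 + ? → (4,4) = 245 − 196 = 49.
Column 4: 71 + 27 + 43 + 49 + ? = 245, so (5,4) = 55.
From row 5, 245 − (29 + 67 + 55 + 53) gives (5,1) = 41.
Using column 1: 47 + 63 + 69 + 41 + ? → (4,1) = 245 − 220 = 25.
From anti-diagonal, 245 − (59 + 27 + 45 + 41) gives (4,2) = 73.
The remaining cell in row 4 is (4,5) = 245 − 208 = 37.

37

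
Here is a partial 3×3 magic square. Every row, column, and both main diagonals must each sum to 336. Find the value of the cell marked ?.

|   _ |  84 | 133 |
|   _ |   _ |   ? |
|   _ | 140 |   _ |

98

From row 1, 336 − (84 + 133) gives (1,1) = 119.
Column 2 must total 336; the given cells sum to 224, so (2,2) = 112.
The remaining cell in main diagonal is (3,3) = 336 − 231 = 105.
From anti-diagonal, 336 − (133 + 112) gives (3,1) = 91.
Column 1 needs 336; the known cells sum to 210, so (2,1) = 126.
From column 3, 336 − (133 + 105) gives (2,3) = 98.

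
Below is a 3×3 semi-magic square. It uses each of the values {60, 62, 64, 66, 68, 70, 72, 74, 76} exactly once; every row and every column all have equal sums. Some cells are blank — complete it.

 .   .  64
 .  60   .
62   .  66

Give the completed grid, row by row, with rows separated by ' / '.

72 68 64 / 70 60 74 / 62 76 66

The 9 entries sum to 612, so each line sums to 612/3 = 204.
The remaining cell in row 3 is (3,2) = 204 − 128 = 76.
From column 2, 204 − (60 + 76) gives (1,2) = 68.
Column 3 needs 204; the known cells sum to 130, so (2,3) = 74.
Row 1 must total 204; the given cells sum to 132, so (1,1) = 72.
Using row 2: 60 + 74 + ? → (2,1) = 204 − 134 = 70.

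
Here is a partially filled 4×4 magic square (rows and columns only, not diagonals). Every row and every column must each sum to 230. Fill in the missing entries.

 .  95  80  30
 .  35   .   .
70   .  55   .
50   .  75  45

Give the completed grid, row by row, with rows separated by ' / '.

25 95 80 30 / 85 35 20 90 / 70 40 55 65 / 50 60 75 45

Using row 1: 95 + 80 + 30 + ? → (1,1) = 230 − 205 = 25.
From row 4, 230 − (50 + 75 + 45) gives (4,2) = 60.
Column 1 must total 230; the given cells sum to 145, so (2,1) = 85.
Using column 2: 95 + 35 + 60 + ? → (3,2) = 230 − 190 = 40.
Column 3 needs 230; the known cells sum to 210, so (2,3) = 20.
Row 2 must total 230; the given cells sum to 140, so (2,4) = 90.
Using row 3: 70 + 40 + 55 + ? → (3,4) = 230 − 165 = 65.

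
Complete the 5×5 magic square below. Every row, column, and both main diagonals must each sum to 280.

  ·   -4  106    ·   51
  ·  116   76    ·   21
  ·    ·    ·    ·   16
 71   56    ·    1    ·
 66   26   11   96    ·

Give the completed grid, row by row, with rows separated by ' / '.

Row 5 must total 280; the given cells sum to 199, so (5,5) = 81.
Column 2 needs 280; the known cells sum to 194, so (3,2) = 86.
Column 5 must total 280; the given cells sum to 169, so (4,5) = 111.
From row 4, 280 − (71 + 56 + 1 + 111) gives (4,3) = 41.
Column 3 needs 280; the known cells sum to 234, so (3,3) = 46.
Main diagonal: 116 + 46 + 1 + 81 + ? = 280, so (1,1) = 36.
Using anti-diagonal: 51 + 46 + 56 + 66 + ? → (2,4) = 280 − 219 = 61.
Row 1: 36 + (-4) + 106 + 51 + ? = 280, so (1,4) = 91.
Row 2: 116 + 76 + 61 + 21 + ? = 280, so (2,1) = 6.
Column 1 must total 280; the given cells sum to 179, so (3,1) = 101.
The remaining cell in column 4 is (3,4) = 280 − 249 = 31.

36 -4 106 91 51 / 6 116 76 61 21 / 101 86 46 31 16 / 71 56 41 1 111 / 66 26 11 96 81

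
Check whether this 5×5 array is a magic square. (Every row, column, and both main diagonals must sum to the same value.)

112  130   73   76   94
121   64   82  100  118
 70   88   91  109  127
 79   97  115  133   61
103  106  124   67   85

Yes

Row 1: 112 + 130 + 73 + 76 + 94 = 485.
Row 2: 121 + 64 + 82 + 100 + 118 = 485.
Row 3: 70 + 88 + 91 + 109 + 127 = 485.
Row 4: 79 + 97 + 115 + 133 + 61 = 485.
Row 5: 103 + 106 + 124 + 67 + 85 = 485.
Column 1: 112 + 121 + 70 + 79 + 103 = 485.
Column 2: 130 + 64 + 88 + 97 + 106 = 485.
Column 3: 73 + 82 + 91 + 115 + 124 = 485.
Column 4: 76 + 100 + 109 + 133 + 67 = 485.
Column 5: 94 + 118 + 127 + 61 + 85 = 485.
Main diagonal: 112 + 64 + 91 + 133 + 85 = 485.
Anti-diagonal: 94 + 100 + 91 + 97 + 103 = 485.
All lines sum to 485.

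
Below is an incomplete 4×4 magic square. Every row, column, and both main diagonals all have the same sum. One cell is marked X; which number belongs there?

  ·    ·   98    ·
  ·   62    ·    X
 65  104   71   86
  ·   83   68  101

Row 3 is complete and sums to 326; that is the magic constant.
Row 4: 83 + 68 + 101 + ? = 326, so (4,1) = 74.
Column 2: 62 + 104 + 83 + ? = 326, so (1,2) = 77.
From column 3, 326 − (98 + 71 + 68) gives (2,3) = 89.
Main diagonal must total 326; the given cells sum to 234, so (1,1) = 92.
From anti-diagonal, 326 − (89 + 104 + 74) gives (1,4) = 59.
Column 1 needs 326; the known cells sum to 231, so (2,1) = 95.
The remaining cell in column 4 is (2,4) = 326 − 246 = 80.

80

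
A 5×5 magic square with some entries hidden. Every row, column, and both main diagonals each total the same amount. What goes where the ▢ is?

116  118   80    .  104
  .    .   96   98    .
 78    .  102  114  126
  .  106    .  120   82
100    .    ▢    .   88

124

Anti-diagonal is complete and sums to 510; that is the magic constant.
Row 1: 116 + 118 + 80 + 104 + ? = 510, so (1,4) = 92.
From row 3, 510 − (78 + 102 + 114 + 126) gives (3,2) = 90.
Column 4 needs 510; the known cells sum to 424, so (5,4) = 86.
Column 5: 104 + 126 + 82 + 88 + ? = 510, so (2,5) = 110.
Main diagonal needs 510; the known cells sum to 426, so (2,2) = 84.
Row 2 must total 510; the given cells sum to 388, so (2,1) = 122.
From column 1, 510 − (116 + 122 + 78 + 100) gives (4,1) = 94.
Using column 2: 118 + 84 + 90 + 106 + ? → (5,2) = 510 − 398 = 112.
The remaining cell in row 4 is (4,3) = 510 − 402 = 108.
From row 5, 510 − (100 + 112 + 86 + 88) gives (5,3) = 124.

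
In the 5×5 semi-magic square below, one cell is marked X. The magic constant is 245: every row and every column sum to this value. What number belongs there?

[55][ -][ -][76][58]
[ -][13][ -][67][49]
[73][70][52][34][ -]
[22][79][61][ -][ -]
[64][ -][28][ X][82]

25

Row 3 needs 245; the known cells sum to 229, so (3,5) = 16.
The remaining cell in column 1 is (2,1) = 245 − 214 = 31.
The remaining cell in column 5 is (4,5) = 245 − 205 = 40.
Using row 2: 31 + 13 + 67 + 49 + ? → (2,3) = 245 − 160 = 85.
Row 4: 22 + 79 + 61 + 40 + ? = 245, so (4,4) = 43.
Column 3: 85 + 52 + 61 + 28 + ? = 245, so (1,3) = 19.
Using column 4: 76 + 67 + 34 + 43 + ? → (5,4) = 245 − 220 = 25.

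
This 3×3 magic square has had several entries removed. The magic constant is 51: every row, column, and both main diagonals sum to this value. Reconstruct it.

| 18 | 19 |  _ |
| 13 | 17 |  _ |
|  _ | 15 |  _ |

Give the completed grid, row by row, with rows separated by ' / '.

18 19 14 / 13 17 21 / 20 15 16

Row 1: 18 + 19 + ? = 51, so (1,3) = 14.
Row 2 must total 51; the given cells sum to 30, so (2,3) = 21.
Column 1: 18 + 13 + ? = 51, so (3,1) = 20.
Column 3: 14 + 21 + ? = 51, so (3,3) = 16.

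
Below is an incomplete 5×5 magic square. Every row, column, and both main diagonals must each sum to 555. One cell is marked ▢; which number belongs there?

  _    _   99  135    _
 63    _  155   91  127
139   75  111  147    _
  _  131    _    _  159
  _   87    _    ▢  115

79

From row 2, 555 − (63 + 155 + 91 + 127) gives (2,2) = 119.
Row 3 needs 555; the known cells sum to 472, so (3,5) = 83.
The remaining cell in column 2 is (1,2) = 555 − 412 = 143.
Column 5 must total 555; the given cells sum to 484, so (1,5) = 71.
The remaining cell in anti-diagonal is (5,1) = 555 − 404 = 151.
Row 1: 143 + 99 + 135 + 71 + ? = 555, so (1,1) = 107.
Column 1: 107 + 63 + 139 + 151 + ? = 555, so (4,1) = 95.
The remaining cell in main diagonal is (4,4) = 555 − 452 = 103.
From row 4, 555 − (95 + 131 + 103 + 159) gives (4,3) = 67.
The remaining cell in column 3 is (5,3) = 555 − 432 = 123.
Using column 4: 135 + 91 + 147 + 103 + ? → (5,4) = 555 − 476 = 79.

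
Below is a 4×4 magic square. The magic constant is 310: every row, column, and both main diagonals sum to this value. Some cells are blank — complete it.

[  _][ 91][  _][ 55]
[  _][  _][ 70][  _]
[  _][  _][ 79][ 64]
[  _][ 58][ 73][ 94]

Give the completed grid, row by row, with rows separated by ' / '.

Row 4 needs 310; the known cells sum to 225, so (4,1) = 85.
Column 3: 70 + 79 + 73 + ? = 310, so (1,3) = 88.
Column 4: 55 + 64 + 94 + ? = 310, so (2,4) = 97.
Using anti-diagonal: 55 + 70 + 85 + ? → (3,2) = 310 − 210 = 100.
Row 1: 91 + 88 + 55 + ? = 310, so (1,1) = 76.
Row 3 needs 310; the known cells sum to 243, so (3,1) = 67.
Column 1 must total 310; the given cells sum to 228, so (2,1) = 82.
The remaining cell in column 2 is (2,2) = 310 − 249 = 61.

76 91 88 55 / 82 61 70 97 / 67 100 79 64 / 85 58 73 94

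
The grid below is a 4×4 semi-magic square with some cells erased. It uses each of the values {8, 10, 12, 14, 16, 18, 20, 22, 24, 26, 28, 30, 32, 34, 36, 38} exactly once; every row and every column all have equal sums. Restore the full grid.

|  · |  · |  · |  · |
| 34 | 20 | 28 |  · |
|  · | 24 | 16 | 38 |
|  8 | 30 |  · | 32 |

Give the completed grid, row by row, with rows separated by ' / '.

The 16 entries sum to 368, so each line sums to 368/4 = 92.
Row 2: 34 + 20 + 28 + ? = 92, so (2,4) = 10.
Row 3 must total 92; the given cells sum to 78, so (3,1) = 14.
Row 4 must total 92; the given cells sum to 70, so (4,3) = 22.
The remaining cell in column 1 is (1,1) = 92 − 56 = 36.
Column 2 must total 92; the given cells sum to 74, so (1,2) = 18.
From column 3, 92 − (28 + 16 + 22) gives (1,3) = 26.
Column 4: 10 + 38 + 32 + ? = 92, so (1,4) = 12.

36 18 26 12 / 34 20 28 10 / 14 24 16 38 / 8 30 22 32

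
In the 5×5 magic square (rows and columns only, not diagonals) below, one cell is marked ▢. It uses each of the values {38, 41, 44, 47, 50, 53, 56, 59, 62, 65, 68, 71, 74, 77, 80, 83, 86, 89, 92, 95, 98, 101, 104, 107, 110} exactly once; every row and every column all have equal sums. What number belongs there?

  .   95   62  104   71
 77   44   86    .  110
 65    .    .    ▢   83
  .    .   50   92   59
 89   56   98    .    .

The 25 entries sum to 1850, so each line sums to 1850/5 = 370.
Row 1: 95 + 62 + 104 + 71 + ? = 370, so (1,1) = 38.
Using row 2: 77 + 44 + 86 + 110 + ? → (2,4) = 370 − 317 = 53.
The remaining cell in column 1 is (4,1) = 370 − 269 = 101.
Column 3 needs 370; the known cells sum to 296, so (3,3) = 74.
The remaining cell in column 5 is (5,5) = 370 − 323 = 47.
Using row 4: 101 + 50 + 92 + 59 + ? → (4,2) = 370 − 302 = 68.
The remaining cell in row 5 is (5,4) = 370 − 290 = 80.
The remaining cell in column 2 is (3,2) = 370 − 263 = 107.
Using column 4: 104 + 53 + 92 + 80 + ? → (3,4) = 370 − 329 = 41.

41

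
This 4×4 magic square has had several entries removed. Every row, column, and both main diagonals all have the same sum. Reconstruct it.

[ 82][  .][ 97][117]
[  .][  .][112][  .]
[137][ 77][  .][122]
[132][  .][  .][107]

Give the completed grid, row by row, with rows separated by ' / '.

82 142 97 117 / 87 147 112 92 / 137 77 102 122 / 132 72 127 107

Anti-diagonal is already complete: 117 + 112 + 77 + 132 = 438, so that is the magic constant.
Row 1: 82 + 97 + 117 + ? = 438, so (1,2) = 142.
Row 3 needs 438; the known cells sum to 336, so (3,3) = 102.
Using column 1: 82 + 137 + 132 + ? → (2,1) = 438 − 351 = 87.
Column 3 needs 438; the known cells sum to 311, so (4,3) = 127.
Column 4 must total 438; the given cells sum to 346, so (2,4) = 92.
From main diagonal, 438 − (82 + 102 + 107) gives (2,2) = 147.
Row 4 must total 438; the given cells sum to 366, so (4,2) = 72.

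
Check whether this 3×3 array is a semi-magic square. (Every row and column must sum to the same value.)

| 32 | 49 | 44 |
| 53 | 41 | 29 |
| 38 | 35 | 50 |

No — row 3 sums to 123 but row 1 sums to 125.

Row 1: 32 + 49 + 44 = 125.
Row 2: 53 + 41 + 29 = 123.
Row 3: 38 + 35 + 50 = 123.
Column 1: 32 + 53 + 38 = 123.
Column 2: 49 + 41 + 35 = 125.
Column 3: 44 + 29 + 50 = 123.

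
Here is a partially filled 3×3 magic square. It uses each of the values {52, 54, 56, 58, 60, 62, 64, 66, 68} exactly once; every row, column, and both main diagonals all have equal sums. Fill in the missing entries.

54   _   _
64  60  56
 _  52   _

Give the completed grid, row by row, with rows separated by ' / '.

54 68 58 / 64 60 56 / 62 52 66

The 9 entries sum to 540, so each line sums to 540/3 = 180.
From column 1, 180 − (54 + 64) gives (3,1) = 62.
Column 2 must total 180; the given cells sum to 112, so (1,2) = 68.
Main diagonal must total 180; the given cells sum to 114, so (3,3) = 66.
The remaining cell in anti-diagonal is (1,3) = 180 − 122 = 58.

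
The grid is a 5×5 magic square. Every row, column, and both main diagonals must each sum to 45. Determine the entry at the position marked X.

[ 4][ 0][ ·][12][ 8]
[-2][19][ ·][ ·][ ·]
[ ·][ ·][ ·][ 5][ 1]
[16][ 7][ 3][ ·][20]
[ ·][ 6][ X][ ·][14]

From row 1, 45 − (4 + 0 + 12 + 8) gives (1,3) = 21.
The remaining cell in row 4 is (4,4) = 45 − 46 = -1.
From column 2, 45 − (0 + 19 + 7 + 6) gives (3,2) = 13.
Using column 5: 8 + 1 + 20 + 14 + ? → (2,5) = 45 − 43 = 2.
Main diagonal: 4 + 19 + (-1) + 14 + ? = 45, so (3,3) = 9.
Row 3 needs 45; the known cells sum to 28, so (3,1) = 17.
Column 1 must total 45; the given cells sum to 35, so (5,1) = 10.
Using anti-diagonal: 8 + 9 + 7 + 10 + ? → (2,4) = 45 − 34 = 11.
The remaining cell in row 2 is (2,3) = 45 − 30 = 15.
Column 3 must total 45; the given cells sum to 48, so (5,3) = -3.

-3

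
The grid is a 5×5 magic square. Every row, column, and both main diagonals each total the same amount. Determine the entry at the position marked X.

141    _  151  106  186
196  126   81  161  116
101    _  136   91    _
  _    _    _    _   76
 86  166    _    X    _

176

Row 2 is complete and sums to 680; that is the magic constant.
The remaining cell in row 1 is (1,2) = 680 − 584 = 96.
Column 1: 141 + 196 + 101 + 86 + ? = 680, so (4,1) = 156.
Anti-diagonal: 186 + 161 + 136 + 86 + ? = 680, so (4,2) = 111.
Column 2 needs 680; the known cells sum to 499, so (3,2) = 181.
From row 3, 680 − (101 + 181 + 136 + 91) gives (3,5) = 171.
Column 5 must total 680; the given cells sum to 549, so (5,5) = 131.
Using main diagonal: 141 + 126 + 136 + 131 + ? → (4,4) = 680 − 534 = 146.
Using row 4: 156 + 111 + 146 + 76 + ? → (4,3) = 680 − 489 = 191.
Using column 3: 151 + 81 + 136 + 191 + ? → (5,3) = 680 − 559 = 121.
Column 4: 106 + 161 + 91 + 146 + ? = 680, so (5,4) = 176.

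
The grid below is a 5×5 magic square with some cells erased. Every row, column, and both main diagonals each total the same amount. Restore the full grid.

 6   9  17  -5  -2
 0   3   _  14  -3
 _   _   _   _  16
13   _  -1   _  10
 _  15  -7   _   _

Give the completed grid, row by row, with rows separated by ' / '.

Row 1 is already complete: 6 + 9 + 17 + -5 + -2 = 25, so that is the magic constant.
The remaining cell in row 2 is (2,3) = 25 − 14 = 11.
Using column 3: 17 + 11 + (-1) + (-7) + ? → (3,3) = 25 − 20 = 5.
Column 5: -2 + (-3) + 16 + 10 + ? = 25, so (5,5) = 4.
Main diagonal must total 25; the given cells sum to 18, so (4,4) = 7.
Using row 4: 13 + (-1) + 7 + 10 + ? → (4,2) = 25 − 29 = -4.
The remaining cell in column 2 is (3,2) = 25 − 23 = 2.
Anti-diagonal needs 25; the known cells sum to 13, so (5,1) = 12.
Using row 5: 12 + 15 + (-7) + 4 + ? → (5,4) = 25 − 24 = 1.
Column 1 needs 25; the known cells sum to 31, so (3,1) = -6.
Column 4: -5 + 14 + 7 + 1 + ? = 25, so (3,4) = 8.

6 9 17 -5 -2 / 0 3 11 14 -3 / -6 2 5 8 16 / 13 -4 -1 7 10 / 12 15 -7 1 4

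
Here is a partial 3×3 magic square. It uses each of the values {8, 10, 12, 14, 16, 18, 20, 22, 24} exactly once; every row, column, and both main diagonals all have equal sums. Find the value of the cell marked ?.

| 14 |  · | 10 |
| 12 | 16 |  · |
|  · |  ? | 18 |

The 9 entries sum to 144, so each line sums to 144/3 = 48.
Row 1: 14 + 10 + ? = 48, so (1,2) = 24.
Row 2 must total 48; the given cells sum to 28, so (2,3) = 20.
Column 1 must total 48; the given cells sum to 26, so (3,1) = 22.
The remaining cell in column 2 is (3,2) = 48 − 40 = 8.

8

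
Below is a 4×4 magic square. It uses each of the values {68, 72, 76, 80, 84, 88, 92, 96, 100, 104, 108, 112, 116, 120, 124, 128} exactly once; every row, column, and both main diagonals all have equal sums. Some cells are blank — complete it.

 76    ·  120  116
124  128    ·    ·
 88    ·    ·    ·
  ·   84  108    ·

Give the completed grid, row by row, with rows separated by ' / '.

The 16 entries sum to 1568, so each line sums to 1568/4 = 392.
From row 1, 392 − (76 + 120 + 116) gives (1,2) = 80.
The remaining cell in column 1 is (4,1) = 392 − 288 = 104.
From column 2, 392 − (80 + 128 + 84) gives (3,2) = 100.
From anti-diagonal, 392 − (116 + 100 + 104) gives (2,3) = 72.
The remaining cell in row 2 is (2,4) = 392 − 324 = 68.
Row 4: 104 + 84 + 108 + ? = 392, so (4,4) = 96.
Column 3 must total 392; the given cells sum to 300, so (3,3) = 92.
The remaining cell in column 4 is (3,4) = 392 − 280 = 112.

76 80 120 116 / 124 128 72 68 / 88 100 92 112 / 104 84 108 96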